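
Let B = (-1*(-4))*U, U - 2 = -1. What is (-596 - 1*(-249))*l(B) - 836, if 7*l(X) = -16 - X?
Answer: 1088/7 ≈ 155.43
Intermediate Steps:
U = 1 (U = 2 - 1 = 1)
B = 4 (B = -1*(-4)*1 = 4*1 = 4)
l(X) = -16/7 - X/7 (l(X) = (-16 - X)/7 = -16/7 - X/7)
(-596 - 1*(-249))*l(B) - 836 = (-596 - 1*(-249))*(-16/7 - ⅐*4) - 836 = (-596 + 249)*(-16/7 - 4/7) - 836 = -347*(-20/7) - 836 = 6940/7 - 836 = 1088/7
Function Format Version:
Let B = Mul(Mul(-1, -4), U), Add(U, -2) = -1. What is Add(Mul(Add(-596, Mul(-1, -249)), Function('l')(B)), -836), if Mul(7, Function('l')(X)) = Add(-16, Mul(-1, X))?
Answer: Rational(1088, 7) ≈ 155.43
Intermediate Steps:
U = 1 (U = Add(2, -1) = 1)
B = 4 (B = Mul(Mul(-1, -4), 1) = Mul(4, 1) = 4)
Function('l')(X) = Add(Rational(-16, 7), Mul(Rational(-1, 7), X)) (Function('l')(X) = Mul(Rational(1, 7), Add(-16, Mul(-1, X))) = Add(Rational(-16, 7), Mul(Rational(-1, 7), X)))
Add(Mul(Add(-596, Mul(-1, -249)), Function('l')(B)), -836) = Add(Mul(Add(-596, Mul(-1, -249)), Add(Rational(-16, 7), Mul(Rational(-1, 7), 4))), -836) = Add(Mul(Add(-596, 249), Add(Rational(-16, 7), Rational(-4, 7))), -836) = Add(Mul(-347, Rational(-20, 7)), -836) = Add(Rational(6940, 7), -836) = Rational(1088, 7)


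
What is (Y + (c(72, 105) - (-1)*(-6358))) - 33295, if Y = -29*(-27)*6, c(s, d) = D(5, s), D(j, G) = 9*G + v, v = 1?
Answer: -34306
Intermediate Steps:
D(j, G) = 1 + 9*G (D(j, G) = 9*G + 1 = 1 + 9*G)
c(s, d) = 1 + 9*s
Y = 4698 (Y = 783*6 = 4698)
(Y + (c(72, 105) - (-1)*(-6358))) - 33295 = (4698 + ((1 + 9*72) - (-1)*(-6358))) - 33295 = (4698 + ((1 + 648) - 1*6358)) - 33295 = (4698 + (649 - 6358)) - 33295 = (4698 - 5709) - 33295 = -1011 - 33295 = -34306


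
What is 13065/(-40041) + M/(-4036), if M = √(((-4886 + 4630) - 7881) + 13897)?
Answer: -4355/13347 - 6*√10/1009 ≈ -0.34510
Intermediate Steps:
M = 24*√10 (M = √((-256 - 7881) + 13897) = √(-8137 + 13897) = √5760 = 24*√10 ≈ 75.895)
13065/(-40041) + M/(-4036) = 13065/(-40041) + (24*√10)/(-4036) = 13065*(-1/40041) + (24*√10)*(-1/4036) = -4355/13347 - 6*√10/1009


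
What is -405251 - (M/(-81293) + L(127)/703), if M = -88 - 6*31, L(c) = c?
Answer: -23159691405562/57148979 ≈ -4.0525e+5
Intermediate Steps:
M = -274 (M = -88 - 186 = -274)
-405251 - (M/(-81293) + L(127)/703) = -405251 - (-274/(-81293) + 127/703) = -405251 - (-274*(-1/81293) + 127*(1/703)) = -405251 - (274/81293 + 127/703) = -405251 - 1*10516833/57148979 = -405251 - 10516833/57148979 = -23159691405562/57148979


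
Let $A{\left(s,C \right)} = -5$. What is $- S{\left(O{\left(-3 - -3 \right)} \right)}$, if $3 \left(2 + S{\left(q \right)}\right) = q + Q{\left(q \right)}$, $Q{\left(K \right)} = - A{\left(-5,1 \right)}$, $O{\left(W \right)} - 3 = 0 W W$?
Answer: $- \frac{2}{3} \approx -0.66667$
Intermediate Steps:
$O{\left(W \right)} = 3$ ($O{\left(W \right)} = 3 + 0 W W = 3 + 0 W = 3 + 0 = 3$)
$Q{\left(K \right)} = 5$ ($Q{\left(K \right)} = \left(-1\right) \left(-5\right) = 5$)
$S{\left(q \right)} = - \frac{1}{3} + \frac{q}{3}$ ($S{\left(q \right)} = -2 + \frac{q + 5}{3} = -2 + \frac{5 + q}{3} = -2 + \left(\frac{5}{3} + \frac{q}{3}\right) = - \frac{1}{3} + \frac{q}{3}$)
$- S{\left(O{\left(-3 - -3 \right)} \right)} = - (- \frac{1}{3} + \frac{1}{3} \cdot 3) = - (- \frac{1}{3} + 1) = \left(-1\right) \frac{2}{3} = - \frac{2}{3}$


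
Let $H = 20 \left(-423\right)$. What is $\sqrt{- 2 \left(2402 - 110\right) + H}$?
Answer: $2 i \sqrt{3261} \approx 114.21 i$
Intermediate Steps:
$H = -8460$
$\sqrt{- 2 \left(2402 - 110\right) + H} = \sqrt{- 2 \left(2402 - 110\right) - 8460} = \sqrt{\left(-2\right) 2292 - 8460} = \sqrt{-4584 - 8460} = \sqrt{-13044} = 2 i \sqrt{3261}$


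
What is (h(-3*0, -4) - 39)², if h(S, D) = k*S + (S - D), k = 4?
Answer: 1225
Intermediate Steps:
h(S, D) = -D + 5*S (h(S, D) = 4*S + (S - D) = -D + 5*S)
(h(-3*0, -4) - 39)² = ((-1*(-4) + 5*(-3*0)) - 39)² = ((4 + 5*0) - 39)² = ((4 + 0) - 39)² = (4 - 39)² = (-35)² = 1225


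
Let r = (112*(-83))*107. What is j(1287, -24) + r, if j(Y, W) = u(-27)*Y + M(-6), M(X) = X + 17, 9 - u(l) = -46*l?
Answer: -2581532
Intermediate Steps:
u(l) = 9 + 46*l (u(l) = 9 - (-46)*l = 9 + 46*l)
M(X) = 17 + X
j(Y, W) = 11 - 1233*Y (j(Y, W) = (9 + 46*(-27))*Y + (17 - 6) = (9 - 1242)*Y + 11 = -1233*Y + 11 = 11 - 1233*Y)
r = -994672 (r = -9296*107 = -994672)
j(1287, -24) + r = (11 - 1233*1287) - 994672 = (11 - 1586871) - 994672 = -1586860 - 994672 = -2581532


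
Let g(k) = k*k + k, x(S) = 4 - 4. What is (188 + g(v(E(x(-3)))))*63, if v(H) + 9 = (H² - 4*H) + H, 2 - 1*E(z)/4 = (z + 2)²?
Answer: 410004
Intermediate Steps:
x(S) = 0
E(z) = 8 - 4*(2 + z)² (E(z) = 8 - 4*(z + 2)² = 8 - 4*(2 + z)²)
v(H) = -9 + H² - 3*H (v(H) = -9 + ((H² - 4*H) + H) = -9 + (H² - 3*H) = -9 + H² - 3*H)
g(k) = k + k² (g(k) = k² + k = k + k²)
(188 + g(v(E(x(-3)))))*63 = (188 + (-9 + (8 - 4*(2 + 0)²)² - 3*(8 - 4*(2 + 0)²))*(1 + (-9 + (8 - 4*(2 + 0)²)² - 3*(8 - 4*(2 + 0)²))))*63 = (188 + (-9 + (8 - 4*2²)² - 3*(8 - 4*2²))*(1 + (-9 + (8 - 4*2²)² - 3*(8 - 4*2²))))*63 = (188 + (-9 + (8 - 4*4)² - 3*(8 - 4*4))*(1 + (-9 + (8 - 4*4)² - 3*(8 - 4*4))))*63 = (188 + (-9 + (8 - 16)² - 3*(8 - 16))*(1 + (-9 + (8 - 16)² - 3*(8 - 16))))*63 = (188 + (-9 + (-8)² - 3*(-8))*(1 + (-9 + (-8)² - 3*(-8))))*63 = (188 + (-9 + 64 + 24)*(1 + (-9 + 64 + 24)))*63 = (188 + 79*(1 + 79))*63 = (188 + 79*80)*63 = (188 + 6320)*63 = 6508*63 = 410004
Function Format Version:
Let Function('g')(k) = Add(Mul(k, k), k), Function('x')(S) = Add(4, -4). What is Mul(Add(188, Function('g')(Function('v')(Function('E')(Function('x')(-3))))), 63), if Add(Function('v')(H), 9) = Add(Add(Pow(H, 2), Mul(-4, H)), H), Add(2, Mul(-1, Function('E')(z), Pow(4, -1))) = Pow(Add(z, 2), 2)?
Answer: 410004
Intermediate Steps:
Function('x')(S) = 0
Function('E')(z) = Add(8, Mul(-4, Pow(Add(2, z), 2))) (Function('E')(z) = Add(8, Mul(-4, Pow(Add(z, 2), 2))) = Add(8, Mul(-4, Pow(Add(2, z), 2))))
Function('v')(H) = Add(-9, Pow(H, 2), Mul(-3, H)) (Function('v')(H) = Add(-9, Add(Add(Pow(H, 2), Mul(-4, H)), H)) = Add(-9, Add(Pow(H, 2), Mul(-3, H))) = Add(-9, Pow(H, 2), Mul(-3, H)))
Function('g')(k) = Add(k, Pow(k, 2)) (Function('g')(k) = Add(Pow(k, 2), k) = Add(k, Pow(k, 2)))
Mul(Add(188, Function('g')(Function('v')(Function('E')(Function('x')(-3))))), 63) = Mul(Add(188, Mul(Add(-9, Pow(Add(8, Mul(-4, Pow(Add(2, 0), 2))), 2), Mul(-3, Add(8, Mul(-4, Pow(Add(2, 0), 2))))), Add(1, Add(-9, Pow(Add(8, Mul(-4, Pow(Add(2, 0), 2))), 2), Mul(-3, Add(8, Mul(-4, Pow(Add(2, 0), 2)))))))), 63) = Mul(Add(188, Mul(Add(-9, Pow(Add(8, Mul(-4, Pow(2, 2))), 2), Mul(-3, Add(8, Mul(-4, Pow(2, 2))))), Add(1, Add(-9, Pow(Add(8, Mul(-4, Pow(2, 2))), 2), Mul(-3, Add(8, Mul(-4, Pow(2, 2)))))))), 63) = Mul(Add(188, Mul(Add(-9, Pow(Add(8, Mul(-4, 4)), 2), Mul(-3, Add(8, Mul(-4, 4)))), Add(1, Add(-9, Pow(Add(8, Mul(-4, 4)), 2), Mul(-3, Add(8, Mul(-4, 4))))))), 63) = Mul(Add(188, Mul(Add(-9, Pow(Add(8, -16), 2), Mul(-3, Add(8, -16))), Add(1, Add(-9, Pow(Add(8, -16), 2), Mul(-3, Add(8, -16)))))), 63) = Mul(Add(188, Mul(Add(-9, Pow(-8, 2), Mul(-3, -8)), Add(1, Add(-9, Pow(-8, 2), Mul(-3, -8))))), 63) = Mul(Add(188, Mul(Add(-9, 64, 24), Add(1, Add(-9, 64, 24)))), 63) = Mul(Add(188, Mul(79, Add(1, 79))), 63) = Mul(Add(188, Mul(79, 80)), 63) = Mul(Add(188, 6320), 63) = Mul(6508, 63) = 410004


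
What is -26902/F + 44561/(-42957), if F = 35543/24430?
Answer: -28233605529643/1526820651 ≈ -18492.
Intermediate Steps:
F = 35543/24430 (F = 35543*(1/24430) = 35543/24430 ≈ 1.4549)
-26902/F + 44561/(-42957) = -26902/35543/24430 + 44561/(-42957) = -26902*24430/35543 + 44561*(-1/42957) = -657215860/35543 - 44561/42957 = -28233605529643/1526820651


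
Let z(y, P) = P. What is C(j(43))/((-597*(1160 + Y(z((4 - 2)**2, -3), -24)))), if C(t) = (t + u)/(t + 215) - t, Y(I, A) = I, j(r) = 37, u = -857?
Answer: 2536/43515927 ≈ 5.8278e-5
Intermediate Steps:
C(t) = -t + (-857 + t)/(215 + t) (C(t) = (t - 857)/(t + 215) - t = (-857 + t)/(215 + t) - t = -t + (-857 + t)/(215 + t))
C(j(43))/((-597*(1160 + Y(z((4 - 2)**2, -3), -24)))) = ((-857 - 1*37**2 - 214*37)/(215 + 37))/((-597*(1160 - 3))) = ((-857 - 1*1369 - 7918)/252)/((-597*1157)) = ((-857 - 1369 - 7918)/252)/(-690729) = ((1/252)*(-10144))*(-1/690729) = -2536/63*(-1/690729) = 2536/43515927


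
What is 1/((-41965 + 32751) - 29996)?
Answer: -1/39210 ≈ -2.5504e-5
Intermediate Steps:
1/((-41965 + 32751) - 29996) = 1/(-9214 - 29996) = 1/(-39210) = -1/39210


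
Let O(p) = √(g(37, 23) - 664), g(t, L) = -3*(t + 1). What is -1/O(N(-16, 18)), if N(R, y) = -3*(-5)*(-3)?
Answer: I*√778/778 ≈ 0.035852*I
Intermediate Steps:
N(R, y) = -45 (N(R, y) = 15*(-3) = -45)
g(t, L) = -3 - 3*t (g(t, L) = -3*(1 + t) = -3 - 3*t)
O(p) = I*√778 (O(p) = √((-3 - 3*37) - 664) = √((-3 - 111) - 664) = √(-114 - 664) = √(-778) = I*√778)
-1/O(N(-16, 18)) = -1/(I*√778) = -(-1)*I*√778/778 = I*√778/778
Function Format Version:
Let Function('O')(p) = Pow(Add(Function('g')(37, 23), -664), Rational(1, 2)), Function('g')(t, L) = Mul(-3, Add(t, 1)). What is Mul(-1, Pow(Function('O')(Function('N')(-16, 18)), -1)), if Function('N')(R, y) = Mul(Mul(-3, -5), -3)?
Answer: Mul(Rational(1, 778), I, Pow(778, Rational(1, 2))) ≈ Mul(0.035852, I)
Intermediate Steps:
Function('N')(R, y) = -45 (Function('N')(R, y) = Mul(15, -3) = -45)
Function('g')(t, L) = Add(-3, Mul(-3, t)) (Function('g')(t, L) = Mul(-3, Add(1, t)) = Add(-3, Mul(-3, t)))
Function('O')(p) = Mul(I, Pow(778, Rational(1, 2))) (Function('O')(p) = Pow(Add(Add(-3, Mul(-3, 37)), -664), Rational(1, 2)) = Pow(Add(Add(-3, -111), -664), Rational(1, 2)) = Pow(Add(-114, -664), Rational(1, 2)) = Pow(-778, Rational(1, 2)) = Mul(I, Pow(778, Rational(1, 2))))
Mul(-1, Pow(Function('O')(Function('N')(-16, 18)), -1)) = Mul(-1, Pow(Mul(I, Pow(778, Rational(1, 2))), -1)) = Mul(-1, Mul(Rational(-1, 778), I, Pow(778, Rational(1, 2)))) = Mul(Rational(1, 778), I, Pow(778, Rational(1, 2)))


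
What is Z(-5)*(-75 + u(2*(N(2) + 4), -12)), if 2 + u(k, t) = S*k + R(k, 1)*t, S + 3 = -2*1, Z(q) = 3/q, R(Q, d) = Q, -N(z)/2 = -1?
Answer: 843/5 ≈ 168.60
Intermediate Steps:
N(z) = 2 (N(z) = -2*(-1) = 2)
S = -5 (S = -3 - 2*1 = -3 - 2 = -5)
u(k, t) = -2 - 5*k + k*t (u(k, t) = -2 + (-5*k + k*t) = -2 - 5*k + k*t)
Z(-5)*(-75 + u(2*(N(2) + 4), -12)) = (3/(-5))*(-75 + (-2 - 10*(2 + 4) + (2*(2 + 4))*(-12))) = (3*(-⅕))*(-75 + (-2 - 10*6 + (2*6)*(-12))) = -3*(-75 + (-2 - 5*12 + 12*(-12)))/5 = -3*(-75 + (-2 - 60 - 144))/5 = -3*(-75 - 206)/5 = -⅗*(-281) = 843/5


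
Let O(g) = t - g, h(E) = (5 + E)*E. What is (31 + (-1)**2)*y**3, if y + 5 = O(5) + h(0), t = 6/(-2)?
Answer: -70304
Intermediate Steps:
h(E) = E*(5 + E)
t = -3 (t = 6*(-1/2) = -3)
O(g) = -3 - g
y = -13 (y = -5 + ((-3 - 1*5) + 0*(5 + 0)) = -5 + ((-3 - 5) + 0*5) = -5 + (-8 + 0) = -5 - 8 = -13)
(31 + (-1)**2)*y**3 = (31 + (-1)**2)*(-13)**3 = (31 + 1)*(-2197) = 32*(-2197) = -70304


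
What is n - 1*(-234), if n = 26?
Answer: 260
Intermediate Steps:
n - 1*(-234) = 26 - 1*(-234) = 26 + 234 = 260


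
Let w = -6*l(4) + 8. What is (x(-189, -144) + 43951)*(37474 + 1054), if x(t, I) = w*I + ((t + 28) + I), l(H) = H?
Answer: 1770361600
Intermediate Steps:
w = -16 (w = -6*4 + 8 = -24 + 8 = -16)
x(t, I) = 28 + t - 15*I (x(t, I) = -16*I + ((t + 28) + I) = -16*I + ((28 + t) + I) = -16*I + (28 + I + t) = 28 + t - 15*I)
(x(-189, -144) + 43951)*(37474 + 1054) = ((28 - 189 - 15*(-144)) + 43951)*(37474 + 1054) = ((28 - 189 + 2160) + 43951)*38528 = (1999 + 43951)*38528 = 45950*38528 = 1770361600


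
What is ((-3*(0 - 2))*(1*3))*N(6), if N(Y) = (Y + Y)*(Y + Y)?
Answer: 2592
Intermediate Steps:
N(Y) = 4*Y² (N(Y) = (2*Y)*(2*Y) = 4*Y²)
((-3*(0 - 2))*(1*3))*N(6) = ((-3*(0 - 2))*(1*3))*(4*6²) = (-3*(-2)*3)*(4*36) = (6*3)*144 = 18*144 = 2592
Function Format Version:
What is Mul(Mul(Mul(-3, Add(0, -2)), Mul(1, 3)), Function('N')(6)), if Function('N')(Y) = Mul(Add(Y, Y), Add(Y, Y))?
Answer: 2592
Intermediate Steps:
Function('N')(Y) = Mul(4, Pow(Y, 2)) (Function('N')(Y) = Mul(Mul(2, Y), Mul(2, Y)) = Mul(4, Pow(Y, 2)))
Mul(Mul(Mul(-3, Add(0, -2)), Mul(1, 3)), Function('N')(6)) = Mul(Mul(Mul(-3, Add(0, -2)), Mul(1, 3)), Mul(4, Pow(6, 2))) = Mul(Mul(Mul(-3, -2), 3), Mul(4, 36)) = Mul(Mul(6, 3), 144) = Mul(18, 144) = 2592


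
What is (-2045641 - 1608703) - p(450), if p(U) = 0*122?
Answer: -3654344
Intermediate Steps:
p(U) = 0
(-2045641 - 1608703) - p(450) = (-2045641 - 1608703) - 1*0 = -3654344 + 0 = -3654344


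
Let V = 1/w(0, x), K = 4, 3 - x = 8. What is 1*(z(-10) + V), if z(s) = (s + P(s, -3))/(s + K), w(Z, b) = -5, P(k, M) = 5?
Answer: 19/30 ≈ 0.63333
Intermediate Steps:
x = -5 (x = 3 - 1*8 = 3 - 8 = -5)
z(s) = (5 + s)/(4 + s) (z(s) = (s + 5)/(s + 4) = (5 + s)/(4 + s))
V = -⅕ (V = 1/(-5) = -⅕ ≈ -0.20000)
1*(z(-10) + V) = 1*((5 - 10)/(4 - 10) - ⅕) = 1*(-5/(-6) - ⅕) = 1*(-⅙*(-5) - ⅕) = 1*(⅚ - ⅕) = 1*(19/30) = 19/30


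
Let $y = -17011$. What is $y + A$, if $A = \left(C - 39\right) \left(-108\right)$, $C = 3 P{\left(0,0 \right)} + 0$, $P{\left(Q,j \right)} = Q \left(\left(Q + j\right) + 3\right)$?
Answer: $-12799$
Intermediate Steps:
$P{\left(Q,j \right)} = Q \left(3 + Q + j\right)$
$C = 0$ ($C = 3 \cdot 0 \left(3 + 0 + 0\right) + 0 = 3 \cdot 0 \cdot 3 + 0 = 3 \cdot 0 + 0 = 0 + 0 = 0$)
$A = 4212$ ($A = \left(0 - 39\right) \left(-108\right) = \left(-39\right) \left(-108\right) = 4212$)
$y + A = -17011 + 4212 = -12799$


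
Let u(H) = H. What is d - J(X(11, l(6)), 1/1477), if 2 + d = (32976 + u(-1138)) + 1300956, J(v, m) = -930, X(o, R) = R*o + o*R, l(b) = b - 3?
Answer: 1333722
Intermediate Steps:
l(b) = -3 + b
X(o, R) = 2*R*o (X(o, R) = R*o + R*o = 2*R*o)
d = 1332792 (d = -2 + ((32976 - 1138) + 1300956) = -2 + (31838 + 1300956) = -2 + 1332794 = 1332792)
d - J(X(11, l(6)), 1/1477) = 1332792 - 1*(-930) = 1332792 + 930 = 1333722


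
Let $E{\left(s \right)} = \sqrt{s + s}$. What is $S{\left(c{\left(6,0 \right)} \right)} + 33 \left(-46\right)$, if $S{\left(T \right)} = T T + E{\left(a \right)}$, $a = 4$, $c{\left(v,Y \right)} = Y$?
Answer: $-1518 + 2 \sqrt{2} \approx -1515.2$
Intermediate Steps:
$E{\left(s \right)} = \sqrt{2} \sqrt{s}$ ($E{\left(s \right)} = \sqrt{2 s} = \sqrt{2} \sqrt{s}$)
$S{\left(T \right)} = T^{2} + 2 \sqrt{2}$ ($S{\left(T \right)} = T T + \sqrt{2} \sqrt{4} = T^{2} + \sqrt{2} \cdot 2 = T^{2} + 2 \sqrt{2}$)
$S{\left(c{\left(6,0 \right)} \right)} + 33 \left(-46\right) = \left(0^{2} + 2 \sqrt{2}\right) + 33 \left(-46\right) = \left(0 + 2 \sqrt{2}\right) - 1518 = 2 \sqrt{2} - 1518 = -1518 + 2 \sqrt{2}$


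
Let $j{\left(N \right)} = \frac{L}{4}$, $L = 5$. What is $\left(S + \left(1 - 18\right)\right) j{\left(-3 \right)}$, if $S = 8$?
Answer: $- \frac{45}{4} \approx -11.25$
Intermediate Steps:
$j{\left(N \right)} = \frac{5}{4}$
$\left(S + \left(1 - 18\right)\right) j{\left(-3 \right)} = \left(8 + \left(1 - 18\right)\right) \frac{5}{4} = \left(8 - 17\right) \frac{5}{4} = \left(-9\right) \frac{5}{4} = - \frac{45}{4}$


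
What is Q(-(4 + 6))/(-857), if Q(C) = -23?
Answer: 23/857 ≈ 0.026838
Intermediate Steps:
Q(-(4 + 6))/(-857) = -23/(-857) = -23*(-1/857) = 23/857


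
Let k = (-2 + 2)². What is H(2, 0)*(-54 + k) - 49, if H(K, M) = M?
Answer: -49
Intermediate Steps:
k = 0 (k = 0² = 0)
H(2, 0)*(-54 + k) - 49 = 0*(-54 + 0) - 49 = 0*(-54) - 49 = 0 - 49 = -49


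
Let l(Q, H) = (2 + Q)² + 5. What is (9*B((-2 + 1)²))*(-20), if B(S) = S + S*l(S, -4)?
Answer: -2700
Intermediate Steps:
l(Q, H) = 5 + (2 + Q)²
B(S) = S + S*(5 + (2 + S)²)
(9*B((-2 + 1)²))*(-20) = (9*((-2 + 1)²*(6 + (2 + (-2 + 1)²)²)))*(-20) = (9*((-1)²*(6 + (2 + (-1)²)²)))*(-20) = (9*(1*(6 + (2 + 1)²)))*(-20) = (9*(1*(6 + 3²)))*(-20) = (9*(1*(6 + 9)))*(-20) = (9*(1*15))*(-20) = (9*15)*(-20) = 135*(-20) = -2700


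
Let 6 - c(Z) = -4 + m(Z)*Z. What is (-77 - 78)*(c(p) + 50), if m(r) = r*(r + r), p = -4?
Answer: -29140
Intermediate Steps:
m(r) = 2*r**2 (m(r) = r*(2*r) = 2*r**2)
c(Z) = 10 - 2*Z**3 (c(Z) = 6 - (-4 + (2*Z**2)*Z) = 6 - (-4 + 2*Z**3) = 6 + (4 - 2*Z**3) = 10 - 2*Z**3)
(-77 - 78)*(c(p) + 50) = (-77 - 78)*((10 - 2*(-4)**3) + 50) = -155*((10 - 2*(-64)) + 50) = -155*((10 + 128) + 50) = -155*(138 + 50) = -155*188 = -29140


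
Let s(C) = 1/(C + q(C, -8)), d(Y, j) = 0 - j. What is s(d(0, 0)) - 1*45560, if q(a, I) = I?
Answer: -364481/8 ≈ -45560.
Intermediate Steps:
d(Y, j) = -j
s(C) = 1/(-8 + C) (s(C) = 1/(C - 8) = 1/(-8 + C))
s(d(0, 0)) - 1*45560 = 1/(-8 - 1*0) - 1*45560 = 1/(-8 + 0) - 45560 = 1/(-8) - 45560 = -⅛ - 45560 = -364481/8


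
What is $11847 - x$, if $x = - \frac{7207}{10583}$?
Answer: $\frac{125384008}{10583} \approx 11848.0$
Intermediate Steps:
$x = - \frac{7207}{10583}$ ($x = \left(-7207\right) \frac{1}{10583} = - \frac{7207}{10583} \approx -0.681$)
$11847 - x = 11847 - - \frac{7207}{10583} = 11847 + \frac{7207}{10583} = \frac{125384008}{10583}$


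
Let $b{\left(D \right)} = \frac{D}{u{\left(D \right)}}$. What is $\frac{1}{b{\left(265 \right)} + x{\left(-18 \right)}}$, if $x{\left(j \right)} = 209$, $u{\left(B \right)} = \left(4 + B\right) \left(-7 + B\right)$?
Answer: $\frac{69402}{14505283} \approx 0.0047846$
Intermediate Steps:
$u{\left(B \right)} = \left(-7 + B\right) \left(4 + B\right)$
$b{\left(D \right)} = \frac{D}{-28 + D^{2} - 3 D}$
$\frac{1}{b{\left(265 \right)} + x{\left(-18 \right)}} = \frac{1}{\frac{265}{-28 + 265^{2} - 795} + 209} = \frac{1}{\frac{265}{-28 + 70225 - 795} + 209} = \frac{1}{\frac{265}{69402} + 209} = \frac{1}{\frac{14505283}{69402}} = \frac{69402}{14505283}$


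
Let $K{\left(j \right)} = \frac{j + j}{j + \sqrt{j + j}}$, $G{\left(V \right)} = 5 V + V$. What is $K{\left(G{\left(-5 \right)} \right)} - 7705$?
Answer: $- \frac{61625}{8} + \frac{i \sqrt{15}}{8} \approx -7703.1 + 0.48412 i$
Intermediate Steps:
$G{\left(V \right)} = 6 V$
$K{\left(j \right)} = \frac{2 j}{j + \sqrt{2} \sqrt{j}}$ ($K{\left(j \right)} = \frac{2 j}{j + \sqrt{2 j}} = \frac{2 j}{j + \sqrt{2} \sqrt{j}}$)
$K{\left(G{\left(-5 \right)} \right)} - 7705 = \frac{2 \cdot 6 \left(-5\right)}{6 \left(-5\right) + \sqrt{2} \sqrt{6 \left(-5\right)}} - 7705 = 2 \left(-30\right) \frac{1}{-30 + \sqrt{2} \sqrt{-30}} - 7705 = 2 \left(-30\right) \frac{1}{-30 + \sqrt{2} i \sqrt{30}} - 7705 = 2 \left(-30\right) \frac{1}{-30 + 2 i \sqrt{15}} - 7705 = - \frac{60}{-30 + 2 i \sqrt{15}} - 7705 = -7705 - \frac{60}{-30 + 2 i \sqrt{15}}$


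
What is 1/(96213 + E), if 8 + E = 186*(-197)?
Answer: 1/59563 ≈ 1.6789e-5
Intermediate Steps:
E = -36650 (E = -8 + 186*(-197) = -8 - 36642 = -36650)
1/(96213 + E) = 1/(96213 - 36650) = 1/59563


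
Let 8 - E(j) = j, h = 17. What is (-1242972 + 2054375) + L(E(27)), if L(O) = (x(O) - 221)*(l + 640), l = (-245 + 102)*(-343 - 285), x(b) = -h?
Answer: -20714269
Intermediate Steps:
x(b) = -17 (x(b) = -1*17 = -17)
E(j) = 8 - j
l = 89804 (l = -143*(-628) = 89804)
L(O) = -21525672 (L(O) = (-17 - 221)*(89804 + 640) = -238*90444 = -21525672)
(-1242972 + 2054375) + L(E(27)) = (-1242972 + 2054375) - 21525672 = 811403 - 21525672 = -20714269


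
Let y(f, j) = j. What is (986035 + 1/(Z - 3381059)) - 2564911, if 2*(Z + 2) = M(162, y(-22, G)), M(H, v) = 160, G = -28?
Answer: -5338149757357/3380981 ≈ -1.5789e+6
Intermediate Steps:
Z = 78 (Z = -2 + (½)*160 = -2 + 80 = 78)
(986035 + 1/(Z - 3381059)) - 2564911 = (986035 + 1/(78 - 3381059)) - 2564911 = (986035 + 1/(-3380981)) - 2564911 = (986035 - 1/3380981) - 2564911 = 3333765600334/3380981 - 2564911 = -5338149757357/3380981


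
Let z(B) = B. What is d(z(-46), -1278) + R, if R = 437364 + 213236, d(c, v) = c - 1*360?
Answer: 650194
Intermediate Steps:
d(c, v) = -360 + c (d(c, v) = c - 360 = -360 + c)
R = 650600
d(z(-46), -1278) + R = (-360 - 46) + 650600 = -406 + 650600 = 650194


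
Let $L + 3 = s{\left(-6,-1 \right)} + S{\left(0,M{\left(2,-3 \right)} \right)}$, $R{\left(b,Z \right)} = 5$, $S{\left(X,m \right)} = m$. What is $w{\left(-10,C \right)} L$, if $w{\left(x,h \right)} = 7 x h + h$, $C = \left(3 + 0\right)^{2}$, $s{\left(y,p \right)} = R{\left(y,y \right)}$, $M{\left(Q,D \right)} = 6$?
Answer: $-4968$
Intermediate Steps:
$s{\left(y,p \right)} = 5$
$C = 9$ ($C = 3^{2} = 9$)
$L = 8$ ($L = -3 + \left(5 + 6\right) = -3 + 11 = 8$)
$w{\left(x,h \right)} = h + 7 h x$ ($w{\left(x,h \right)} = 7 h x + h = h + 7 h x$)
$w{\left(-10,C \right)} L = 9 \left(1 + 7 \left(-10\right)\right) 8 = 9 \left(1 - 70\right) 8 = 9 \left(-69\right) 8 = \left(-621\right) 8 = -4968$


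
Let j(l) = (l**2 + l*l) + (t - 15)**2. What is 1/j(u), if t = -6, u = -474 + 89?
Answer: 1/296891 ≈ 3.3682e-6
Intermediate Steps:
u = -385
j(l) = 441 + 2*l**2 (j(l) = (l**2 + l*l) + (-6 - 15)**2 = (l**2 + l**2) + (-21)**2 = 2*l**2 + 441 = 441 + 2*l**2)
1/j(u) = 1/(441 + 2*(-385)**2) = 1/(441 + 2*148225) = 1/(441 + 296450) = 1/296891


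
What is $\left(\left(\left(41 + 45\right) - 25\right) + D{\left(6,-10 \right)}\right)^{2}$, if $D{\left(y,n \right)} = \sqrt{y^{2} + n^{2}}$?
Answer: $3857 + 244 \sqrt{34} \approx 5279.8$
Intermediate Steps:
$D{\left(y,n \right)} = \sqrt{n^{2} + y^{2}}$
$\left(\left(\left(41 + 45\right) - 25\right) + D{\left(6,-10 \right)}\right)^{2} = \left(\left(\left(41 + 45\right) - 25\right) + \sqrt{\left(-10\right)^{2} + 6^{2}}\right)^{2} = \left(\left(86 - 25\right) + \sqrt{100 + 36}\right)^{2} = \left(61 + \sqrt{136}\right)^{2} = \left(61 + 2 \sqrt{34}\right)^{2}$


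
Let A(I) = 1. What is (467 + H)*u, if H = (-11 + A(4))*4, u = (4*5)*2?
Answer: 17080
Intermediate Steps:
u = 40 (u = 20*2 = 40)
H = -40 (H = (-11 + 1)*4 = -10*4 = -40)
(467 + H)*u = (467 - 40)*40 = 427*40 = 17080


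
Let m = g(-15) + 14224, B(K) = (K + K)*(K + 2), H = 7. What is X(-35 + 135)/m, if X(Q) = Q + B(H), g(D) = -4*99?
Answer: 113/6914 ≈ 0.016344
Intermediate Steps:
g(D) = -396
B(K) = 2*K*(2 + K) (B(K) = (2*K)*(2 + K) = 2*K*(2 + K))
m = 13828 (m = -396 + 14224 = 13828)
X(Q) = 126 + Q (X(Q) = Q + 2*7*(2 + 7) = Q + 2*7*9 = Q + 126 = 126 + Q)
X(-35 + 135)/m = (126 + (-35 + 135))/13828 = (126 + 100)*(1/13828) = 226*(1/13828) = 113/6914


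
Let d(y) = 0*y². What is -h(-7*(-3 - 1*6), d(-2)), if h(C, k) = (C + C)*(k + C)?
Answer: -7938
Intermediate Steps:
d(y) = 0
h(C, k) = 2*C*(C + k) (h(C, k) = (2*C)*(C + k) = 2*C*(C + k))
-h(-7*(-3 - 1*6), d(-2)) = -2*(-7*(-3 - 1*6))*(-7*(-3 - 1*6) + 0) = -2*(-7*(-3 - 6))*(-7*(-3 - 6) + 0) = -2*(-7*(-9))*(-7*(-9) + 0) = -2*63*(63 + 0) = -2*63*63 = -1*7938 = -7938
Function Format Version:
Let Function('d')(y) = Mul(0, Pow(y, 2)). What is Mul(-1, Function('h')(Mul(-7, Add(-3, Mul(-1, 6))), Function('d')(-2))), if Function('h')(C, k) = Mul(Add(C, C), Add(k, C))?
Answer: -7938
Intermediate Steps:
Function('d')(y) = 0
Function('h')(C, k) = Mul(2, C, Add(C, k)) (Function('h')(C, k) = Mul(Mul(2, C), Add(C, k)) = Mul(2, C, Add(C, k)))
Mul(-1, Function('h')(Mul(-7, Add(-3, Mul(-1, 6))), Function('d')(-2))) = Mul(-1, Mul(2, Mul(-7, Add(-3, Mul(-1, 6))), Add(Mul(-7, Add(-3, Mul(-1, 6))), 0))) = Mul(-1, Mul(2, Mul(-7, Add(-3, -6)), Add(Mul(-7, Add(-3, -6)), 0))) = Mul(-1, Mul(2, Mul(-7, -9), Add(Mul(-7, -9), 0))) = Mul(-1, Mul(2, 63, Add(63, 0))) = Mul(-1, Mul(2, 63, 63)) = Mul(-1, 7938) = -7938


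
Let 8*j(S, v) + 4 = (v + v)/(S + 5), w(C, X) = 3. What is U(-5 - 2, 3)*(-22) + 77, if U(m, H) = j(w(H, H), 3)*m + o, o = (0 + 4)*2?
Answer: -2585/16 ≈ -161.56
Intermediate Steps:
j(S, v) = -½ + v/(4*(5 + S)) (j(S, v) = -½ + ((v + v)/(S + 5))/8 = -½ + ((2*v)/(5 + S))/8 = -½ + (2*v/(5 + S))/8 = -½ + v/(4*(5 + S)))
o = 8 (o = 4*2 = 8)
U(m, H) = 8 - 13*m/32 (U(m, H) = ((-10 + 3 - 2*3)/(4*(5 + 3)))*m + 8 = ((¼)*(-10 + 3 - 6)/8)*m + 8 = ((¼)*(⅛)*(-13))*m + 8 = -13*m/32 + 8 = 8 - 13*m/32)
U(-5 - 2, 3)*(-22) + 77 = (8 - 13*(-5 - 2)/32)*(-22) + 77 = (8 - 13/32*(-7))*(-22) + 77 = (8 + 91/32)*(-22) + 77 = (347/32)*(-22) + 77 = -3817/16 + 77 = -2585/16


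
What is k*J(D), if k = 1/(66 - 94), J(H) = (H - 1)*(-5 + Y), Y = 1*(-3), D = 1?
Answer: 0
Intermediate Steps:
Y = -3
J(H) = 8 - 8*H (J(H) = (H - 1)*(-5 - 3) = (-1 + H)*(-8) = 8 - 8*H)
k = -1/28 (k = 1/(-28) = -1/28 ≈ -0.035714)
k*J(D) = -(8 - 8*1)/28 = -(8 - 8)/28 = -1/28*0 = 0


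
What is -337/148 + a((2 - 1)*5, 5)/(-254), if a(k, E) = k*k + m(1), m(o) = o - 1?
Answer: -44649/18796 ≈ -2.3755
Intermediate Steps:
m(o) = -1 + o
a(k, E) = k**2 (a(k, E) = k*k + (-1 + 1) = k**2 + 0 = k**2)
-337/148 + a((2 - 1)*5, 5)/(-254) = -337/148 + ((2 - 1)*5)**2/(-254) = -337*1/148 + (1*5)**2*(-1/254) = -337/148 + 5**2*(-1/254) = -337/148 + 25*(-1/254) = -337/148 - 25/254 = -44649/18796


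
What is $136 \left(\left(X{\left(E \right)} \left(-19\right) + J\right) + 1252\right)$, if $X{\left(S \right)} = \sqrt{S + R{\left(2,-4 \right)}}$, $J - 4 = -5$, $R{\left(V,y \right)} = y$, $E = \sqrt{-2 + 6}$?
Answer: $170136 - 2584 i \sqrt{2} \approx 1.7014 \cdot 10^{5} - 3654.3 i$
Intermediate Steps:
$E = 2$ ($E = \sqrt{4} = 2$)
$J = -1$ ($J = 4 - 5 = -1$)
$X{\left(S \right)} = \sqrt{-4 + S}$ ($X{\left(S \right)} = \sqrt{S - 4} = \sqrt{-4 + S}$)
$136 \left(\left(X{\left(E \right)} \left(-19\right) + J\right) + 1252\right) = 136 \left(\left(\sqrt{-4 + 2} \left(-19\right) - 1\right) + 1252\right) = 136 \left(\left(\sqrt{-2} \left(-19\right) - 1\right) + 1252\right) = 136 \left(\left(i \sqrt{2} \left(-19\right) - 1\right) + 1252\right) = 136 \left(\left(- 19 i \sqrt{2} - 1\right) + 1252\right) = 136 \left(\left(-1 - 19 i \sqrt{2}\right) + 1252\right) = 136 \left(1251 - 19 i \sqrt{2}\right) = 170136 - 2584 i \sqrt{2}$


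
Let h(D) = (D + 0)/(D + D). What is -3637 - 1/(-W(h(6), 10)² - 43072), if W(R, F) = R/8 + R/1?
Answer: -40103427525/11026513 ≈ -3637.0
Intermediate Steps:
h(D) = ½ (h(D) = D/((2*D)) = D*(1/(2*D)) = ½)
W(R, F) = 9*R/8 (W(R, F) = R*(⅛) + R*1 = R/8 + R = 9*R/8)
-3637 - 1/(-W(h(6), 10)² - 43072) = -3637 - 1/(-((9/8)*(½))² - 43072) = -3637 - 1/(-(9/16)² - 43072) = -3637 - 1/(-1*81/256 - 43072) = -3637 - 1/(-81/256 - 43072) = -3637 - 1/(-11026513/256) = -3637 - 1*(-256/11026513) = -3637 + 256/11026513 = -40103427525/11026513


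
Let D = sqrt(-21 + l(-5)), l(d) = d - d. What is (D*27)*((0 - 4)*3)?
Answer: -324*I*sqrt(21) ≈ -1484.8*I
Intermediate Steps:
l(d) = 0
D = I*sqrt(21) (D = sqrt(-21 + 0) = sqrt(-21) = I*sqrt(21) ≈ 4.5826*I)
(D*27)*((0 - 4)*3) = ((I*sqrt(21))*27)*((0 - 4)*3) = (27*I*sqrt(21))*(-4*3) = (27*I*sqrt(21))*(-12) = -324*I*sqrt(21)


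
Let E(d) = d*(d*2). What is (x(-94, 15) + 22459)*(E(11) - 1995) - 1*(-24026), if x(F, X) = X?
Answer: -39372896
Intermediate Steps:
E(d) = 2*d² (E(d) = d*(2*d) = 2*d²)
(x(-94, 15) + 22459)*(E(11) - 1995) - 1*(-24026) = (15 + 22459)*(2*11² - 1995) - 1*(-24026) = 22474*(2*121 - 1995) + 24026 = 22474*(242 - 1995) + 24026 = 22474*(-1753) + 24026 = -39396922 + 24026 = -39372896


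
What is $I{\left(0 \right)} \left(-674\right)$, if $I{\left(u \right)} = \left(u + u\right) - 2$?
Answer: $1348$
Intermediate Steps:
$I{\left(u \right)} = -2 + 2 u$ ($I{\left(u \right)} = 2 u - 2 = -2 + 2 u$)
$I{\left(0 \right)} \left(-674\right) = \left(-2 + 2 \cdot 0\right) \left(-674\right) = \left(-2 + 0\right) \left(-674\right) = \left(-2\right) \left(-674\right) = 1348$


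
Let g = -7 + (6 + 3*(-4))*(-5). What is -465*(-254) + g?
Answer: 118133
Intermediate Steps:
g = 23 (g = -7 + (6 - 12)*(-5) = -7 - 6*(-5) = -7 + 30 = 23)
-465*(-254) + g = -465*(-254) + 23 = 118110 + 23 = 118133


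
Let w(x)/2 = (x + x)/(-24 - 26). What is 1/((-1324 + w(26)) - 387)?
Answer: -25/42827 ≈ -0.00058374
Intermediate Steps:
w(x) = -2*x/25 (w(x) = 2*((x + x)/(-24 - 26)) = 2*((2*x)/(-50)) = 2*((2*x)*(-1/50)) = 2*(-x/25) = -2*x/25)
1/((-1324 + w(26)) - 387) = 1/((-1324 - 2/25*26) - 387) = 1/((-1324 - 52/25) - 387) = 1/(-33152/25 - 387) = 1/(-42827/25) = -25/42827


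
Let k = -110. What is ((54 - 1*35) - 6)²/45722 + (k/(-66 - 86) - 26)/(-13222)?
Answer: 128827665/22972378792 ≈ 0.0056079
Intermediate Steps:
((54 - 1*35) - 6)²/45722 + (k/(-66 - 86) - 26)/(-13222) = ((54 - 1*35) - 6)²/45722 + (-110/(-66 - 86) - 26)/(-13222) = ((54 - 35) - 6)²*(1/45722) + (-110/(-152) - 26)*(-1/13222) = (19 - 6)²*(1/45722) + (-1/152*(-110) - 26)*(-1/13222) = 13²*(1/45722) + (55/76 - 26)*(-1/13222) = 169*(1/45722) - 1921/76*(-1/13222) = 169/45722 + 1921/1004872 = 128827665/22972378792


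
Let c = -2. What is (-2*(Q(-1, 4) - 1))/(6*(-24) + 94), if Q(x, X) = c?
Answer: -3/25 ≈ -0.12000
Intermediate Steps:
Q(x, X) = -2
(-2*(Q(-1, 4) - 1))/(6*(-24) + 94) = (-2*(-2 - 1))/(6*(-24) + 94) = (-2*(-3))/(-144 + 94) = 6/(-50) = 6*(-1/50) = -3/25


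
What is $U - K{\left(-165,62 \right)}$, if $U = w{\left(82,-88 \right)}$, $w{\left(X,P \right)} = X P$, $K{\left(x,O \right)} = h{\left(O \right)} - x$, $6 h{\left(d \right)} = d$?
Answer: $- \frac{22174}{3} \approx -7391.3$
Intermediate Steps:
$h{\left(d \right)} = \frac{d}{6}$
$K{\left(x,O \right)} = - x + \frac{O}{6}$ ($K{\left(x,O \right)} = \frac{O}{6} - x = - x + \frac{O}{6}$)
$w{\left(X,P \right)} = P X$
$U = -7216$ ($U = \left(-88\right) 82 = -7216$)
$U - K{\left(-165,62 \right)} = -7216 - \left(\left(-1\right) \left(-165\right) + \frac{1}{6} \cdot 62\right) = -7216 - \left(165 + \frac{31}{3}\right) = -7216 - \frac{526}{3} = - \frac{22174}{3}$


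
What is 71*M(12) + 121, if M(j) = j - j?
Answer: 121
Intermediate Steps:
M(j) = 0
71*M(12) + 121 = 71*0 + 121 = 0 + 121 = 121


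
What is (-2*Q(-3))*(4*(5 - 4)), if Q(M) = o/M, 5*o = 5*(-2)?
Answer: -16/3 ≈ -5.3333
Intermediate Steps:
o = -2 (o = (5*(-2))/5 = (1/5)*(-10) = -2)
Q(M) = -2/M
(-2*Q(-3))*(4*(5 - 4)) = (-(-4)/(-3))*(4*(5 - 4)) = (-(-4)*(-1)/3)*(4*1) = -2*2/3*4 = -4/3*4 = -16/3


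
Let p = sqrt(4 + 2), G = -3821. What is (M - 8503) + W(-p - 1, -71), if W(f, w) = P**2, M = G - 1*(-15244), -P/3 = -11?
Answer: 4009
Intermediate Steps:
P = 33 (P = -3*(-11) = 33)
p = sqrt(6) ≈ 2.4495
M = 11423 (M = -3821 - 1*(-15244) = -3821 + 15244 = 11423)
W(f, w) = 1089 (W(f, w) = 33**2 = 1089)
(M - 8503) + W(-p - 1, -71) = (11423 - 8503) + 1089 = 2920 + 1089 = 4009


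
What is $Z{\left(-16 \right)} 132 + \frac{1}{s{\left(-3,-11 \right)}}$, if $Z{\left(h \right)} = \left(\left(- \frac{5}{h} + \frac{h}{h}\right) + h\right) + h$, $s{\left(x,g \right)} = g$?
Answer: $- \frac{178237}{44} \approx -4050.8$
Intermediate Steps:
$Z{\left(h \right)} = 1 - \frac{5}{h} + 2 h$ ($Z{\left(h \right)} = \left(\left(- \frac{5}{h} + 1\right) + h\right) + h = \left(\left(1 - \frac{5}{h}\right) + h\right) + h = \left(1 + h - \frac{5}{h}\right) + h = 1 - \frac{5}{h} + 2 h$)
$Z{\left(-16 \right)} 132 + \frac{1}{s{\left(-3,-11 \right)}} = \left(1 - \frac{5}{-16} + 2 \left(-16\right)\right) 132 + \frac{1}{-11} = \left(1 - - \frac{5}{16} - 32\right) 132 - \frac{1}{11} = \left(1 + \frac{5}{16} - 32\right) 132 - \frac{1}{11} = \left(- \frac{491}{16}\right) 132 - \frac{1}{11} = - \frac{16203}{4} - \frac{1}{11} = - \frac{178237}{44}$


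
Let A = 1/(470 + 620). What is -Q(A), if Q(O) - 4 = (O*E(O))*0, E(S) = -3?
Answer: -4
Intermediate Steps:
A = 1/1090 ≈ 0.00091743
Q(O) = 4 (Q(O) = 4 + (O*(-3))*0 = 4 - 3*O*0 = 4 + 0 = 4)
-Q(A) = -1*4 = -4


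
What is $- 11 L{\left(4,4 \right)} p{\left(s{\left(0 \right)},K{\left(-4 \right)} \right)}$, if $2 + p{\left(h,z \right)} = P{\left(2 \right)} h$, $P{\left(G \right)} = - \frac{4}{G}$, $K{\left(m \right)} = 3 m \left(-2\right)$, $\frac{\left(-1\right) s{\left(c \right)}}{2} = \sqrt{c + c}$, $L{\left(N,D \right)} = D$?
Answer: $88$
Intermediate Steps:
$s{\left(c \right)} = - 2 \sqrt{2} \sqrt{c}$ ($s{\left(c \right)} = - 2 \sqrt{c + c} = - 2 \sqrt{2 c} = - 2 \sqrt{2} \sqrt{c}$)
$K{\left(m \right)} = - 6 m$
$p{\left(h,z \right)} = -2 - 2 h$ ($p{\left(h,z \right)} = -2 + - \frac{4}{2} h = -2 + \left(-4\right) \frac{1}{2} h = -2 - 2 h$)
$- 11 L{\left(4,4 \right)} p{\left(s{\left(0 \right)},K{\left(-4 \right)} \right)} = \left(-11\right) 4 \left(-2 - 2 \left(- 2 \sqrt{2} \sqrt{0}\right)\right) = - 44 \left(-2 - 2 \left(\left(-2\right) \sqrt{2} \cdot 0\right)\right) = - 44 \left(-2 - 0\right) = - 44 \left(-2 + 0\right) = \left(-44\right) \left(-2\right) = 88$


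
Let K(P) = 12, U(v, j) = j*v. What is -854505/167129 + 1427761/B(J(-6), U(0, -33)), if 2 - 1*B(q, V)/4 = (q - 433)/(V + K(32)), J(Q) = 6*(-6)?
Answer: 715439533542/82394597 ≈ 8683.1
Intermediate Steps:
J(Q) = -36
B(q, V) = 8 - 4*(-433 + q)/(12 + V) (B(q, V) = 8 - 4*(q - 433)/(V + 12) = 8 - 4*(-433 + q)/(12 + V))
-854505/167129 + 1427761/B(J(-6), U(0, -33)) = -854505/167129 + 1427761/((4*(457 - 1*(-36) + 2*(-33*0))/(12 - 33*0))) = -854505*1/167129 + 1427761/((4*(457 + 36 + 2*0)/(12 + 0))) = -854505/167129 + 1427761/((4*(457 + 36 + 0)/12)) = -854505/167129 + 1427761/((4*(1/12)*493)) = -854505/167129 + 1427761/(493/3) = -854505/167129 + 1427761*(3/493) = -854505/167129 + 4283283/493 = 715439533542/82394597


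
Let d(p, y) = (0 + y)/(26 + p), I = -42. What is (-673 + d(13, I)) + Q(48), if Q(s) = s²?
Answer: 21189/13 ≈ 1629.9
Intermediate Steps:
d(p, y) = y/(26 + p)
(-673 + d(13, I)) + Q(48) = (-673 - 42/(26 + 13)) + 48² = (-673 - 42/39) + 2304 = (-673 - 42*1/39) + 2304 = (-673 - 14/13) + 2304 = -8763/13 + 2304 = 21189/13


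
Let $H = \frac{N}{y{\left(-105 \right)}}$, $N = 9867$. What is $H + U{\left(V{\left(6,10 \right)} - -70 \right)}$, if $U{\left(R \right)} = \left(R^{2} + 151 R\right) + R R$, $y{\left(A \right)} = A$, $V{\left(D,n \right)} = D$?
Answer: $\frac{802691}{35} \approx 22934.0$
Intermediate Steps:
$U{\left(R \right)} = 2 R^{2} + 151 R$ ($U{\left(R \right)} = \left(R^{2} + 151 R\right) + R^{2} = 2 R^{2} + 151 R$)
$H = - \frac{3289}{35}$ ($H = \frac{9867}{-105} = 9867 \left(- \frac{1}{105}\right) = - \frac{3289}{35} \approx -93.971$)
$H + U{\left(V{\left(6,10 \right)} - -70 \right)} = - \frac{3289}{35} + \left(6 - -70\right) \left(151 + 2 \left(6 - -70\right)\right) = - \frac{3289}{35} + \left(6 + 70\right) \left(151 + 2 \left(6 + 70\right)\right) = - \frac{3289}{35} + 76 \left(151 + 2 \cdot 76\right) = - \frac{3289}{35} + 76 \left(151 + 152\right) = - \frac{3289}{35} + 76 \cdot 303 = - \frac{3289}{35} + 23028 = \frac{802691}{35}$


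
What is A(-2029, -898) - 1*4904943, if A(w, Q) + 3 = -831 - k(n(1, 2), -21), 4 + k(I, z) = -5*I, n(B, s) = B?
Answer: -4905768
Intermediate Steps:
k(I, z) = -4 - 5*I
A(w, Q) = -825 (A(w, Q) = -3 + (-831 - (-4 - 5*1)) = -3 + (-831 - (-4 - 5)) = -3 + (-831 - 1*(-9)) = -3 + (-831 + 9) = -3 - 822 = -825)
A(-2029, -898) - 1*4904943 = -825 - 1*4904943 = -825 - 4904943 = -4905768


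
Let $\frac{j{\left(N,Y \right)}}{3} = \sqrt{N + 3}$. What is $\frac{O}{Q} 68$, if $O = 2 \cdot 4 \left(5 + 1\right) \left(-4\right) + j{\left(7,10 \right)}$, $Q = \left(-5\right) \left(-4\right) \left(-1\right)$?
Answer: $\frac{3264}{5} - \frac{51 \sqrt{10}}{5} \approx 620.54$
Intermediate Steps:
$Q = -20$ ($Q = 20 \left(-1\right) = -20$)
$j{\left(N,Y \right)} = 3 \sqrt{3 + N}$ ($j{\left(N,Y \right)} = 3 \sqrt{N + 3} = 3 \sqrt{3 + N}$)
$O = -192 + 3 \sqrt{10}$ ($O = 2 \cdot 4 \left(5 + 1\right) \left(-4\right) + 3 \sqrt{3 + 7} = 8 \cdot 6 \left(-4\right) + 3 \sqrt{10} = 8 \left(-24\right) + 3 \sqrt{10} = -192 + 3 \sqrt{10} \approx -182.51$)
$\frac{O}{Q} 68 = \frac{-192 + 3 \sqrt{10}}{-20} \cdot 68 = \left(-192 + 3 \sqrt{10}\right) \left(- \frac{1}{20}\right) 68 = \left(\frac{48}{5} - \frac{3 \sqrt{10}}{20}\right) 68 = \frac{3264}{5} - \frac{51 \sqrt{10}}{5}$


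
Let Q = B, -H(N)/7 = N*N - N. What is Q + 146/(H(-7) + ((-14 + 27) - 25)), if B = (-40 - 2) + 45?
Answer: 533/202 ≈ 2.6386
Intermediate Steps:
H(N) = -7*N² + 7*N (H(N) = -7*(N*N - N) = -7*(N² - N) = -7*N² + 7*N)
B = 3 (B = -42 + 45 = 3)
Q = 3
Q + 146/(H(-7) + ((-14 + 27) - 25)) = 3 + 146/(7*(-7)*(1 - 1*(-7)) + ((-14 + 27) - 25)) = 3 + 146/(7*(-7)*(1 + 7) + (13 - 25)) = 3 + 146/(7*(-7)*8 - 12) = 3 + 146/(-392 - 12) = 3 + 146/(-404) = 3 - 1/404*146 = 3 - 73/202 = 533/202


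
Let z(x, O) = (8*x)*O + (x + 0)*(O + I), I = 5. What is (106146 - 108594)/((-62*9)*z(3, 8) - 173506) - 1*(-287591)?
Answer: 21742167803/75601 ≈ 2.8759e+5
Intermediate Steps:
z(x, O) = x*(5 + O) + 8*O*x (z(x, O) = (8*x)*O + (x + 0)*(O + 5) = 8*O*x + x*(5 + O) = x*(5 + O) + 8*O*x)
(106146 - 108594)/((-62*9)*z(3, 8) - 173506) - 1*(-287591) = (106146 - 108594)/((-62*9)*(3*(5 + 9*8)) - 173506) - 1*(-287591) = -2448/(-1674*(5 + 72) - 173506) + 287591 = -2448/(-1674*77 - 173506) + 287591 = -2448/(-558*231 - 173506) + 287591 = -2448/(-128898 - 173506) + 287591 = -2448/(-302404) + 287591 = -2448*(-1/302404) + 287591 = 612/75601 + 287591 = 21742167803/75601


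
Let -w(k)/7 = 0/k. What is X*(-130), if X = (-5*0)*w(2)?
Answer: 0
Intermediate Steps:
w(k) = 0 (w(k) = -0/k = -7*0 = 0)
X = 0 (X = -5*0*0 = 0*0 = 0)
X*(-130) = 0*(-130) = 0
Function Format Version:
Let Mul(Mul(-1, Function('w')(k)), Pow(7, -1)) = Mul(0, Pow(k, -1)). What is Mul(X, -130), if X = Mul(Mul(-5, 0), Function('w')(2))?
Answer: 0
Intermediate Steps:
Function('w')(k) = 0 (Function('w')(k) = Mul(-7, Mul(0, Pow(k, -1))) = Mul(-7, 0) = 0)
X = 0 (X = Mul(Mul(-5, 0), 0) = Mul(0, 0) = 0)
Mul(X, -130) = Mul(0, -130) = 0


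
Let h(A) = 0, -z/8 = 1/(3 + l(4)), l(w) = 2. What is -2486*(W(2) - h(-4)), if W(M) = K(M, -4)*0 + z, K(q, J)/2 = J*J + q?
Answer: 19888/5 ≈ 3977.6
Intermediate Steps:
K(q, J) = 2*q + 2*J² (K(q, J) = 2*(J*J + q) = 2*(J² + q) = 2*(q + J²) = 2*q + 2*J²)
z = -8/5 (z = -8/(3 + 2) = -8/5 ≈ -1.6000)
W(M) = -8/5 (W(M) = (2*M + 2*(-4)²)*0 - 8/5 = (2*M + 2*16)*0 - 8/5 = (2*M + 32)*0 - 8/5 = (32 + 2*M)*0 - 8/5 = 0 - 8/5 = -8/5)
-2486*(W(2) - h(-4)) = -2486*(-8/5 - 1*0) = -2486*(-8/5 + 0) = -2486*(-8/5) = 19888/5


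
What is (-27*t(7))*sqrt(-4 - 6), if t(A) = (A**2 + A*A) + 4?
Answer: -2754*I*sqrt(10) ≈ -8708.9*I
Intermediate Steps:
t(A) = 4 + 2*A**2 (t(A) = (A**2 + A**2) + 4 = 2*A**2 + 4 = 4 + 2*A**2)
(-27*t(7))*sqrt(-4 - 6) = (-27*(4 + 2*7**2))*sqrt(-4 - 6) = (-27*(4 + 2*49))*sqrt(-10) = (-27*(4 + 98))*(I*sqrt(10)) = (-27*102)*(I*sqrt(10)) = -2754*I*sqrt(10)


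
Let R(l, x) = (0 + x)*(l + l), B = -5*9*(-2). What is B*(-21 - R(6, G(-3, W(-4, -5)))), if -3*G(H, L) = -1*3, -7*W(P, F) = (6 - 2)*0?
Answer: -2970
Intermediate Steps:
W(P, F) = 0 (W(P, F) = -(6 - 2)*0/7 = -4*0/7 = -1/7*0 = 0)
G(H, L) = 1 (G(H, L) = -(-1)*3/3 = -1/3*(-3) = 1)
B = 90 (B = -45*(-2) = 90)
R(l, x) = 2*l*x (R(l, x) = x*(2*l) = 2*l*x)
B*(-21 - R(6, G(-3, W(-4, -5)))) = 90*(-21 - 2*6) = 90*(-21 - 1*12) = 90*(-21 - 12) = 90*(-33) = -2970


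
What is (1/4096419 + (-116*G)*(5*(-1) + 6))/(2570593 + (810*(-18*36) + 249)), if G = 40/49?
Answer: -19007384111/410674762893822 ≈ -4.6283e-5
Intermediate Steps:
G = 40/49 (G = 40*(1/49) = 40/49 ≈ 0.81633)
(1/4096419 + (-116*G)*(5*(-1) + 6))/(2570593 + (810*(-18*36) + 249)) = (1/4096419 + (-116*40/49)*(5*(-1) + 6))/(2570593 + (810*(-18*36) + 249)) = (1/4096419 - 4640*(-5 + 6)/49)/(2570593 + (810*(-648) + 249)) = (1/4096419 - 4640/49*1)/(2570593 + (-524880 + 249)) = (1/4096419 - 4640/49)/(2570593 - 524631) = -19007384111/200724531/2045962 = -19007384111/200724531*1/2045962 = -19007384111/410674762893822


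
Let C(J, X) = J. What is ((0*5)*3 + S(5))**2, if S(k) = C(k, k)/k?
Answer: 1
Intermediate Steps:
S(k) = 1 (S(k) = k/k = 1)
((0*5)*3 + S(5))**2 = ((0*5)*3 + 1)**2 = (0*3 + 1)**2 = (0 + 1)**2 = 1**2 = 1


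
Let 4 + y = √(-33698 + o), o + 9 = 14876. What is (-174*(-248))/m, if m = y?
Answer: -172608/18847 - 43152*I*√18831/18847 ≈ -9.1584 - 314.19*I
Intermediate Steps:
o = 14867 (o = -9 + 14876 = 14867)
y = -4 + I*√18831 (y = -4 + √(-33698 + 14867) = -4 + √(-18831) = -4 + I*√18831 ≈ -4.0 + 137.23*I)
m = -4 + I*√18831 ≈ -4.0 + 137.23*I
(-174*(-248))/m = (-174*(-248))/(-4 + I*√18831) = 43152/(-4 + I*√18831)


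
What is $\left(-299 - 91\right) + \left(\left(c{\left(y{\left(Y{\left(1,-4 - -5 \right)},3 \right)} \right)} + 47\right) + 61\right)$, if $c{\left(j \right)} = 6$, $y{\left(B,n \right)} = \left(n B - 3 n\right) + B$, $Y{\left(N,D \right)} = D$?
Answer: $-276$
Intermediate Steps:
$y{\left(B,n \right)} = B - 3 n + B n$ ($y{\left(B,n \right)} = \left(B n - 3 n\right) + B = \left(- 3 n + B n\right) + B = B - 3 n + B n$)
$\left(-299 - 91\right) + \left(\left(c{\left(y{\left(Y{\left(1,-4 - -5 \right)},3 \right)} \right)} + 47\right) + 61\right) = \left(-299 - 91\right) + \left(\left(6 + 47\right) + 61\right) = -390 + \left(53 + 61\right) = -390 + 114 = -276$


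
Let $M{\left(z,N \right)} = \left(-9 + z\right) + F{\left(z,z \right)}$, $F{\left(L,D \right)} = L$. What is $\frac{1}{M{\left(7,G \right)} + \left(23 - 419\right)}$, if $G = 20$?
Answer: $- \frac{1}{391} \approx -0.0025575$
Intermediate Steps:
$M{\left(z,N \right)} = -9 + 2 z$ ($M{\left(z,N \right)} = \left(-9 + z\right) + z = -9 + 2 z$)
$\frac{1}{M{\left(7,G \right)} + \left(23 - 419\right)} = \frac{1}{\left(-9 + 2 \cdot 7\right) + \left(23 - 419\right)} = \frac{1}{\left(-9 + 14\right) - 396} = \frac{1}{5 - 396} = \frac{1}{-391} = - \frac{1}{391}$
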